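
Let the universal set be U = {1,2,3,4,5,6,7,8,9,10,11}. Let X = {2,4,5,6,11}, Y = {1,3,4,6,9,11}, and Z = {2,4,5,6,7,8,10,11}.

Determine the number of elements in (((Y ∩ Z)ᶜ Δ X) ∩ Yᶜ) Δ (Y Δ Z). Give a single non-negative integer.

5

Y ∩ Z = {4,6,11}
(Y ∩ Z)ᶜ = {1,2,3,5,7,8,9,10}
(Y ∩ Z)ᶜ Δ X = {1,3,4,6,7,8,9,10,11}
Yᶜ = {2,5,7,8,10}
((Y ∩ Z)ᶜ Δ X) ∩ Yᶜ = {7,8,10}
Y Δ Z = {1,2,3,5,7,8,9,10}
(((Y ∩ Z)ᶜ Δ X) ∩ Yᶜ) Δ (Y Δ Z) = {1,2,3,5,9}
|(((Y ∩ Z)ᶜ Δ X) ∩ Yᶜ) Δ (Y Δ Z)| = 5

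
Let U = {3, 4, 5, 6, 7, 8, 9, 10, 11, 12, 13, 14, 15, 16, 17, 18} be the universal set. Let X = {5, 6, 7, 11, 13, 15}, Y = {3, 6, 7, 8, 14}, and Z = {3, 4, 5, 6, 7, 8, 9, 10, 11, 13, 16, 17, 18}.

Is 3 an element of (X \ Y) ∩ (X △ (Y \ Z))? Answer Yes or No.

3 ∉ X and 3 ∈ Y, so 3 ∉ X \ Y
3 ∈ Y and 3 ∈ Z, so 3 ∉ Y \ Z
3 ∉ X and 3 ∉ (Y \ Z), so 3 ∉ X △ (Y \ Z)
3 ∉ (X \ Y) and 3 ∉ (X △ (Y \ Z)), so 3 ∉ (X \ Y) ∩ (X △ (Y \ Z))

No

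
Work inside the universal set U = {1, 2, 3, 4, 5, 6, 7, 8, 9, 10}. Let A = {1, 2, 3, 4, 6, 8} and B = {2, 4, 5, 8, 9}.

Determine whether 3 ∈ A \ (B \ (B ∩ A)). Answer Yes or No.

Yes

3 ∉ B and 3 ∈ A, so 3 ∉ B ∩ A
3 ∉ B and 3 ∉ (B ∩ A), so 3 ∉ B \ (B ∩ A)
3 ∈ A and 3 ∉ (B \ (B ∩ A)), so 3 ∈ A \ (B \ (B ∩ A))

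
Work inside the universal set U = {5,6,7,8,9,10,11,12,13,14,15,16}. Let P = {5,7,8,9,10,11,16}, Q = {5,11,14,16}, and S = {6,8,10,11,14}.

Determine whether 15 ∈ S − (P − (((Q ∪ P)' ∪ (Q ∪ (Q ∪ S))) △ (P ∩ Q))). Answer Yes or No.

15 ∉ Q and 15 ∉ P, so 15 ∉ Q ∪ P
15 ∈ (Q ∪ P)' since 15 ∉ (Q ∪ P)
15 ∉ Q and 15 ∉ S, so 15 ∉ Q ∪ S
15 ∉ Q and 15 ∉ (Q ∪ S), so 15 ∉ Q ∪ (Q ∪ S)
15 ∈ (Q ∪ P)' and 15 ∉ (Q ∪ (Q ∪ S)), so 15 ∈ (Q ∪ P)' ∪ (Q ∪ (Q ∪ S))
15 ∉ P and 15 ∉ Q, so 15 ∉ P ∩ Q
15 ∈ ((Q ∪ P)' ∪ (Q ∪ (Q ∪ S))) and 15 ∉ (P ∩ Q), so 15 ∈ ((Q ∪ P)' ∪ (Q ∪ (Q ∪ S))) △ (P ∩ Q)
15 ∉ P and 15 ∈ (((Q ∪ P)' ∪ (Q ∪ (Q ∪ S))) △ (P ∩ Q)), so 15 ∉ P − (((Q ∪ P)' ∪ (Q ∪ (Q ∪ S))) △ (P ∩ Q))
15 ∉ S and 15 ∉ (P − (((Q ∪ P)' ∪ (Q ∪ (Q ∪ S))) △ (P ∩ Q))), so 15 ∉ S − (P − (((Q ∪ P)' ∪ (Q ∪ (Q ∪ S))) △ (P ∩ Q)))

No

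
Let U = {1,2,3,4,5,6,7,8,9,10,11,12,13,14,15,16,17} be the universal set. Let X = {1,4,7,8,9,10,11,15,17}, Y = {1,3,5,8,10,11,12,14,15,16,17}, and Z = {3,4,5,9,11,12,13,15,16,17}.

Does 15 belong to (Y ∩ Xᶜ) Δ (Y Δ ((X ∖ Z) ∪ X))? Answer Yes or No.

No

15 ∈ X, so 15 ∉ Xᶜ
15 ∈ Y and 15 ∉ Xᶜ, so 15 ∉ Y ∩ Xᶜ
15 ∈ X and 15 ∈ Z, so 15 ∉ X ∖ Z
15 ∉ (X ∖ Z) and 15 ∈ X, so 15 ∈ (X ∖ Z) ∪ X
15 ∈ Y and 15 ∈ ((X ∖ Z) ∪ X), so 15 ∉ Y Δ ((X ∖ Z) ∪ X)
15 ∉ (Y ∩ Xᶜ) and 15 ∉ (Y Δ ((X ∖ Z) ∪ X)), so 15 ∉ (Y ∩ Xᶜ) Δ (Y Δ ((X ∖ Z) ∪ X))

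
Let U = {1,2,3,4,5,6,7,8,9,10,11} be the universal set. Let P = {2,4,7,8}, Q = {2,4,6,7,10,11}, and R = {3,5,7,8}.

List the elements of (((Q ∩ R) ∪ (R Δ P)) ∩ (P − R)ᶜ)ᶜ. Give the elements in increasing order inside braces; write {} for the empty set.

{1,2,4,6,8,9,10,11}

Q ∩ R = {7}
R Δ P = {2,3,4,5}
(Q ∩ R) ∪ (R Δ P) = {2,3,4,5,7}
P − R = {2,4}
(P − R)ᶜ = {1,3,5,6,7,8,9,10,11}
((Q ∩ R) ∪ (R Δ P)) ∩ (P − R)ᶜ = {3,5,7}
(((Q ∩ R) ∪ (R Δ P)) ∩ (P − R)ᶜ)ᶜ = {1,2,4,6,8,9,10,11}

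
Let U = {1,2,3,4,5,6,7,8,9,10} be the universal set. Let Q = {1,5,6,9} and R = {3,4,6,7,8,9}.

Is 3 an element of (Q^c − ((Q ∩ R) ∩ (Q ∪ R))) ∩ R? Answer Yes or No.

3 ∉ Q, so 3 ∈ Q^c
3 ∉ Q and 3 ∈ R, so 3 ∉ Q ∩ R
3 ∉ Q and 3 ∈ R, so 3 ∈ Q ∪ R
3 ∉ (Q ∩ R) and 3 ∈ (Q ∪ R), so 3 ∉ (Q ∩ R) ∩ (Q ∪ R)
3 ∈ Q^c and 3 ∉ ((Q ∩ R) ∩ (Q ∪ R)), so 3 ∈ Q^c − ((Q ∩ R) ∩ (Q ∪ R))
3 ∈ (Q^c − ((Q ∩ R) ∩ (Q ∪ R))) and 3 ∈ R, so 3 ∈ (Q^c − ((Q ∩ R) ∩ (Q ∪ R))) ∩ R

Yes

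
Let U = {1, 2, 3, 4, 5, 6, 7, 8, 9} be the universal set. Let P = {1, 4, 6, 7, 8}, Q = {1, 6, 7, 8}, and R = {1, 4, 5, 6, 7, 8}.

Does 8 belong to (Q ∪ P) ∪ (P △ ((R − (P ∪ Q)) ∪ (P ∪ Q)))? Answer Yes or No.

8 ∈ Q and 8 ∈ P, so 8 ∈ Q ∪ P
8 ∈ P and 8 ∈ Q, so 8 ∈ P ∪ Q
8 ∈ R and 8 ∈ (P ∪ Q), so 8 ∉ R − (P ∪ Q)
8 ∈ P and 8 ∈ Q, so 8 ∈ P ∪ Q
8 ∉ (R − (P ∪ Q)) and 8 ∈ (P ∪ Q), so 8 ∈ (R − (P ∪ Q)) ∪ (P ∪ Q)
8 ∈ P and 8 ∈ ((R − (P ∪ Q)) ∪ (P ∪ Q)), so 8 ∉ P △ ((R − (P ∪ Q)) ∪ (P ∪ Q))
8 ∈ (Q ∪ P) and 8 ∉ (P △ ((R − (P ∪ Q)) ∪ (P ∪ Q))), so 8 ∈ (Q ∪ P) ∪ (P △ ((R − (P ∪ Q)) ∪ (P ∪ Q)))

Yes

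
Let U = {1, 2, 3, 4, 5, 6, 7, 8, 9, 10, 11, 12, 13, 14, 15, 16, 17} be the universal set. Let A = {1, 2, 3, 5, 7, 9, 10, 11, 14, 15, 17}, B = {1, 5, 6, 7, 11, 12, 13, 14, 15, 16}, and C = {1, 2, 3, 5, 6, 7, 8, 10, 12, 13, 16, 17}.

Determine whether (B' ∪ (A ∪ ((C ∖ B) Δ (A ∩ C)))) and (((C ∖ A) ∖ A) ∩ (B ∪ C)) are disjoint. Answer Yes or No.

No

B' = {2, 3, 4, 8, 9, 10, 17}
C ∖ B = {2, 3, 8, 10, 17}
A ∩ C = {1, 2, 3, 5, 7, 10, 17}
(C ∖ B) Δ (A ∩ C) = {1, 5, 7, 8}
A ∪ ((C ∖ B) Δ (A ∩ C)) = {1, 2, 3, 5, 7, 8, 9, 10, 11, 14, 15, 17}
B' ∪ (A ∪ ((C ∖ B) Δ (A ∩ C))) = {1, 2, 3, 4, 5, 7, 8, 9, 10, 11, 14, 15, 17}
C ∖ A = {6, 8, 12, 13, 16}
(C ∖ A) ∖ A = {6, 8, 12, 13, 16}
B ∪ C = {1, 2, 3, 5, 6, 7, 8, 10, 11, 12, 13, 14, 15, 16, 17}
((C ∖ A) ∖ A) ∩ (B ∪ C) = {6, 8, 12, 13, 16}
8 lies in both, so they are not disjoint.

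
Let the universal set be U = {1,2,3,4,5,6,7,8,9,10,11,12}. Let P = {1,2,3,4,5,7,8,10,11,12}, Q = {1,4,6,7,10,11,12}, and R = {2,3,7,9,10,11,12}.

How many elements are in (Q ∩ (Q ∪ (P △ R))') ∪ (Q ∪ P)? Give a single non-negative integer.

P △ R = {1,4,5,8,9}
Q ∪ (P △ R) = {1,4,5,6,7,8,9,10,11,12}
(Q ∪ (P △ R))' = {2,3}
Q ∩ (Q ∪ (P △ R))' = {}
Q ∪ P = {1,2,3,4,5,6,7,8,10,11,12}
(Q ∩ (Q ∪ (P △ R))') ∪ (Q ∪ P) = {1,2,3,4,5,6,7,8,10,11,12}
|(Q ∩ (Q ∪ (P △ R))') ∪ (Q ∪ P)| = 11

11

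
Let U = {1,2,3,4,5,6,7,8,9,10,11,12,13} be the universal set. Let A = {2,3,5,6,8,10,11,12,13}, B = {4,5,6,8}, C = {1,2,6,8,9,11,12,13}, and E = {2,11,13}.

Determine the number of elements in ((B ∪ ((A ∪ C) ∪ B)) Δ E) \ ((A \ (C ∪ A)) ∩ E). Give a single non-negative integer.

9

A ∪ C = {1,2,3,5,6,8,9,10,11,12,13}
(A ∪ C) ∪ B = {1,2,3,4,5,6,8,9,10,11,12,13}
B ∪ ((A ∪ C) ∪ B) = {1,2,3,4,5,6,8,9,10,11,12,13}
(B ∪ ((A ∪ C) ∪ B)) Δ E = {1,3,4,5,6,8,9,10,12}
C ∪ A = {1,2,3,5,6,8,9,10,11,12,13}
A \ (C ∪ A) = {}
(A \ (C ∪ A)) ∩ E = {}
((B ∪ ((A ∪ C) ∪ B)) Δ E) \ ((A \ (C ∪ A)) ∩ E) = {1,3,4,5,6,8,9,10,12}
|((B ∪ ((A ∪ C) ∪ B)) Δ E) \ ((A \ (C ∪ A)) ∩ E)| = 9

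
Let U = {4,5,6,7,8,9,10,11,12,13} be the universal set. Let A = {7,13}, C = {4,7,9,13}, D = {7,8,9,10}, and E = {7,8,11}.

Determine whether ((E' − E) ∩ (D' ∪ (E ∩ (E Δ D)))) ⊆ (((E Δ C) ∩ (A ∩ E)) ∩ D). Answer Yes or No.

No

E' = {4,5,6,9,10,12,13}
E' − E = {4,5,6,9,10,12,13}
D' = {4,5,6,11,12,13}
E Δ D = {9,10,11}
E ∩ (E Δ D) = {11}
D' ∪ (E ∩ (E Δ D)) = {4,5,6,11,12,13}
(E' − E) ∩ (D' ∪ (E ∩ (E Δ D))) = {4,5,6,12,13}
E Δ C = {4,8,9,11,13}
A ∩ E = {7}
(E Δ C) ∩ (A ∩ E) = {}
((E Δ C) ∩ (A ∩ E)) ∩ D = {}
4 ∈ (E' − E) ∩ (D' ∪ (E ∩ (E Δ D))) but 4 ∉ ((E Δ C) ∩ (A ∩ E)) ∩ D, so the inclusion fails.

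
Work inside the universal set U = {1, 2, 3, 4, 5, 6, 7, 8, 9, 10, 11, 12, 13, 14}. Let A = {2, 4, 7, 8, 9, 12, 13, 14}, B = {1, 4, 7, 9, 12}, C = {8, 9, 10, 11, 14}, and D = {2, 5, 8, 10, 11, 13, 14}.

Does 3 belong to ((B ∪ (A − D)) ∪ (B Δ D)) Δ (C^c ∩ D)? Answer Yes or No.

No

3 ∉ A and 3 ∉ D, so 3 ∉ A − D
3 ∉ B and 3 ∉ (A − D), so 3 ∉ B ∪ (A − D)
3 ∉ B and 3 ∉ D, so 3 ∉ B Δ D
3 ∉ (B ∪ (A − D)) and 3 ∉ (B Δ D), so 3 ∉ (B ∪ (A − D)) ∪ (B Δ D)
3 ∉ C, so 3 ∈ C^c
3 ∈ C^c and 3 ∉ D, so 3 ∉ C^c ∩ D
3 ∉ ((B ∪ (A − D)) ∪ (B Δ D)) and 3 ∉ (C^c ∩ D), so 3 ∉ ((B ∪ (A − D)) ∪ (B Δ D)) Δ (C^c ∩ D)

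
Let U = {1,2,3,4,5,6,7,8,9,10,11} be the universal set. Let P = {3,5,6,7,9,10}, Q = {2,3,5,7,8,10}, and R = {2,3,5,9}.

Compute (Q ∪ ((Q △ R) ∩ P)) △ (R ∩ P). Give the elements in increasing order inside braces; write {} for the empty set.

{2,7,8,10}

Q △ R = {7,8,9,10}
(Q △ R) ∩ P = {7,9,10}
Q ∪ ((Q △ R) ∩ P) = {2,3,5,7,8,9,10}
R ∩ P = {3,5,9}
(Q ∪ ((Q △ R) ∩ P)) △ (R ∩ P) = {2,7,8,10}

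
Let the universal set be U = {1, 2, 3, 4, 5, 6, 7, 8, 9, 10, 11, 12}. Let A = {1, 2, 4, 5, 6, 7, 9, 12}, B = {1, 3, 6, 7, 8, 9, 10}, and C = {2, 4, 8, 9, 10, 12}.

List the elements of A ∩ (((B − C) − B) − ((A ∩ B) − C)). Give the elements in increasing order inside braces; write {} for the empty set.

{}

B − C = {1, 3, 6, 7}
(B − C) − B = {}
A ∩ B = {1, 6, 7, 9}
(A ∩ B) − C = {1, 6, 7}
((B − C) − B) − ((A ∩ B) − C) = {}
A ∩ (((B − C) − B) − ((A ∩ B) − C)) = {}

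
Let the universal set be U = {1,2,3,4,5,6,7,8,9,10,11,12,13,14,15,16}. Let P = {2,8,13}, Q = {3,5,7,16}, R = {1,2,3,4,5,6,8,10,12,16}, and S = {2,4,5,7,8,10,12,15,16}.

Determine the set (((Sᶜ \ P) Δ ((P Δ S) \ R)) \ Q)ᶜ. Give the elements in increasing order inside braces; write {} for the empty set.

Sᶜ = {1,3,6,9,11,13,14}
Sᶜ \ P = {1,3,6,9,11,14}
P Δ S = {4,5,7,10,12,13,15,16}
(P Δ S) \ R = {7,13,15}
(Sᶜ \ P) Δ ((P Δ S) \ R) = {1,3,6,7,9,11,13,14,15}
((Sᶜ \ P) Δ ((P Δ S) \ R)) \ Q = {1,6,9,11,13,14,15}
(((Sᶜ \ P) Δ ((P Δ S) \ R)) \ Q)ᶜ = {2,3,4,5,7,8,10,12,16}

{2,3,4,5,7,8,10,12,16}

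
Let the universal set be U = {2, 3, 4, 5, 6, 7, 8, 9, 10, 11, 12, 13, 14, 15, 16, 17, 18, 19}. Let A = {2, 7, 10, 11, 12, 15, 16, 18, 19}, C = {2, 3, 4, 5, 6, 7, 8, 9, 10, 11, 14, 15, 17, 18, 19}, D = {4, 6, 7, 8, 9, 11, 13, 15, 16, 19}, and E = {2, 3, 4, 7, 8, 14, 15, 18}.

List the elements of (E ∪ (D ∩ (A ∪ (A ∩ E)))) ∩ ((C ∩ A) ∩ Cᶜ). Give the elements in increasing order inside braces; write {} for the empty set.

A ∩ E = {2, 7, 15, 18}
A ∪ (A ∩ E) = {2, 7, 10, 11, 12, 15, 16, 18, 19}
D ∩ (A ∪ (A ∩ E)) = {7, 11, 15, 16, 19}
E ∪ (D ∩ (A ∪ (A ∩ E))) = {2, 3, 4, 7, 8, 11, 14, 15, 16, 18, 19}
C ∩ A = {2, 7, 10, 11, 15, 18, 19}
Cᶜ = {12, 13, 16}
(C ∩ A) ∩ Cᶜ = {}
(E ∪ (D ∩ (A ∪ (A ∩ E)))) ∩ ((C ∩ A) ∩ Cᶜ) = {}

{}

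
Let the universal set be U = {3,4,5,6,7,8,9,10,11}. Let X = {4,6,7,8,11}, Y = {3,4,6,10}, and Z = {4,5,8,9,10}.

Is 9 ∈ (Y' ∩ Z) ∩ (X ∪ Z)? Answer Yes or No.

9 ∉ Y, so 9 ∈ Y'
9 ∈ Y' and 9 ∈ Z, so 9 ∈ Y' ∩ Z
9 ∉ X and 9 ∈ Z, so 9 ∈ X ∪ Z
9 ∈ (Y' ∩ Z) and 9 ∈ (X ∪ Z), so 9 ∈ (Y' ∩ Z) ∩ (X ∪ Z)

Yes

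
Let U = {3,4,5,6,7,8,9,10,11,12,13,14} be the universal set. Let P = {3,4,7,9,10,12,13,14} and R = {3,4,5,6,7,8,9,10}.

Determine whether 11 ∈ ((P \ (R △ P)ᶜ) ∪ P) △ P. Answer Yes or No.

11 ∉ R and 11 ∉ P, so 11 ∉ R △ P
11 ∈ (R △ P)ᶜ since 11 ∉ (R △ P)
11 ∉ P and 11 ∈ (R △ P)ᶜ, so 11 ∉ P \ (R △ P)ᶜ
11 ∉ (P \ (R △ P)ᶜ) and 11 ∉ P, so 11 ∉ (P \ (R △ P)ᶜ) ∪ P
11 ∉ ((P \ (R △ P)ᶜ) ∪ P) and 11 ∉ P, so 11 ∉ ((P \ (R △ P)ᶜ) ∪ P) △ P

No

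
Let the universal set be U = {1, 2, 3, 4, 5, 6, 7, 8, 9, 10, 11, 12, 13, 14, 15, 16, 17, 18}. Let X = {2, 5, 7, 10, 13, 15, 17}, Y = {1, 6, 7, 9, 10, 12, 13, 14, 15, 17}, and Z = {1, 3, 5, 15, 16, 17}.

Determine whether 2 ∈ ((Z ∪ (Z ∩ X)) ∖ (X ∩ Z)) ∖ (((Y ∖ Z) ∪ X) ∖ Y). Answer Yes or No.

No

2 ∉ Z and 2 ∈ X, so 2 ∉ Z ∩ X
2 ∉ Z and 2 ∉ (Z ∩ X), so 2 ∉ Z ∪ (Z ∩ X)
2 ∈ X and 2 ∉ Z, so 2 ∉ X ∩ Z
2 ∉ (Z ∪ (Z ∩ X)) and 2 ∉ (X ∩ Z), so 2 ∉ (Z ∪ (Z ∩ X)) ∖ (X ∩ Z)
2 ∉ Y and 2 ∉ Z, so 2 ∉ Y ∖ Z
2 ∉ (Y ∖ Z) and 2 ∈ X, so 2 ∈ (Y ∖ Z) ∪ X
2 ∈ ((Y ∖ Z) ∪ X) and 2 ∉ Y, so 2 ∈ ((Y ∖ Z) ∪ X) ∖ Y
2 ∉ ((Z ∪ (Z ∩ X)) ∖ (X ∩ Z)) and 2 ∈ (((Y ∖ Z) ∪ X) ∖ Y), so 2 ∉ ((Z ∪ (Z ∩ X)) ∖ (X ∩ Z)) ∖ (((Y ∖ Z) ∪ X) ∖ Y)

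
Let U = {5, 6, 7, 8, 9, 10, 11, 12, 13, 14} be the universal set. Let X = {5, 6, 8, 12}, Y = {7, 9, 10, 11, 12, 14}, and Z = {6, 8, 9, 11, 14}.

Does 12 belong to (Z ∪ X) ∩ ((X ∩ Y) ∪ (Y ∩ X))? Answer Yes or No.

Yes

12 ∉ Z and 12 ∈ X, so 12 ∈ Z ∪ X
12 ∈ X and 12 ∈ Y, so 12 ∈ X ∩ Y
12 ∈ Y and 12 ∈ X, so 12 ∈ Y ∩ X
12 ∈ (X ∩ Y) and 12 ∈ (Y ∩ X), so 12 ∈ (X ∩ Y) ∪ (Y ∩ X)
12 ∈ (Z ∪ X) and 12 ∈ ((X ∩ Y) ∪ (Y ∩ X)), so 12 ∈ (Z ∪ X) ∩ ((X ∩ Y) ∪ (Y ∩ X))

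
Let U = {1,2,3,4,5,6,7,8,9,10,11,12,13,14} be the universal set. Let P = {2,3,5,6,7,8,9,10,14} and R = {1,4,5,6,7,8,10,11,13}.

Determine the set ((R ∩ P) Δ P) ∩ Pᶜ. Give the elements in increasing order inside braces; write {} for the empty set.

R ∩ P = {5,6,7,8,10}
(R ∩ P) Δ P = {2,3,9,14}
Pᶜ = {1,4,11,12,13}
((R ∩ P) Δ P) ∩ Pᶜ = {}

{}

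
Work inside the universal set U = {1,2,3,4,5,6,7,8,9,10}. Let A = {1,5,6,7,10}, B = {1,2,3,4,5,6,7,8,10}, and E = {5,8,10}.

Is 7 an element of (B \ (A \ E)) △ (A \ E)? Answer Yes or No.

Yes

7 ∈ A and 7 ∉ E, so 7 ∈ A \ E
7 ∈ B and 7 ∈ (A \ E), so 7 ∉ B \ (A \ E)
7 ∈ A and 7 ∉ E, so 7 ∈ A \ E
7 ∉ (B \ (A \ E)) and 7 ∈ (A \ E), so 7 ∈ (B \ (A \ E)) △ (A \ E)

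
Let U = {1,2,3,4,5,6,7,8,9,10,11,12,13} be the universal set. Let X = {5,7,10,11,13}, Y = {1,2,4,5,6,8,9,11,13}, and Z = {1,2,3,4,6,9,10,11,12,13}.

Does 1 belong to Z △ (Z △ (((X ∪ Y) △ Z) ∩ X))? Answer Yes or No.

1 ∉ X and 1 ∈ Y, so 1 ∈ X ∪ Y
1 ∈ (X ∪ Y) and 1 ∈ Z, so 1 ∉ (X ∪ Y) △ Z
1 ∉ ((X ∪ Y) △ Z) and 1 ∉ X, so 1 ∉ ((X ∪ Y) △ Z) ∩ X
1 ∈ Z and 1 ∉ (((X ∪ Y) △ Z) ∩ X), so 1 ∈ Z △ (((X ∪ Y) △ Z) ∩ X)
1 ∈ Z and 1 ∈ (Z △ (((X ∪ Y) △ Z) ∩ X)), so 1 ∉ Z △ (Z △ (((X ∪ Y) △ Z) ∩ X))

No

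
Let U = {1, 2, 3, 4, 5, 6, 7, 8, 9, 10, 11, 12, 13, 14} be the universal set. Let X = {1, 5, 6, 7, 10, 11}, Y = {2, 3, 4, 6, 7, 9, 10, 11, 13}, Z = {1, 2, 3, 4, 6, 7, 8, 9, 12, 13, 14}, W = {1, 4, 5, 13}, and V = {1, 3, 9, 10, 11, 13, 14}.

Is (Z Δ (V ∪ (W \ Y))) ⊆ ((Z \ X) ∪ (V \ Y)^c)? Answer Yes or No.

Yes

W \ Y = {1, 5}
V ∪ (W \ Y) = {1, 3, 5, 9, 10, 11, 13, 14}
Z Δ (V ∪ (W \ Y)) = {2, 4, 5, 6, 7, 8, 10, 11, 12}
Z \ X = {2, 3, 4, 8, 9, 12, 13, 14}
V \ Y = {1, 14}
(V \ Y)^c = {2, 3, 4, 5, 6, 7, 8, 9, 10, 11, 12, 13}
(Z \ X) ∪ (V \ Y)^c = {2, 3, 4, 5, 6, 7, 8, 9, 10, 11, 12, 13, 14}
Every element of {2, 4, 5, 6, 7, 8, 10, 11, 12} is in {2, 3, 4, 5, 6, 7, 8, 9, 10, 11, 12, 13, 14}, so Z Δ (V ∪ (W \ Y)) ⊆ (Z \ X) ∪ (V \ Y)^c.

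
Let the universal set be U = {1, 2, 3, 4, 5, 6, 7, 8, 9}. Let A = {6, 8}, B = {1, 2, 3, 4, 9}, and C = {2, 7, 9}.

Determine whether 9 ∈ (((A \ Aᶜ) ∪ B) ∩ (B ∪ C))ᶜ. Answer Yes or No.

9 ∉ A, so 9 ∈ Aᶜ
9 ∉ A and 9 ∈ Aᶜ, so 9 ∉ A \ Aᶜ
9 ∉ (A \ Aᶜ) and 9 ∈ B, so 9 ∈ (A \ Aᶜ) ∪ B
9 ∈ B and 9 ∈ C, so 9 ∈ B ∪ C
9 ∈ ((A \ Aᶜ) ∪ B) and 9 ∈ (B ∪ C), so 9 ∈ ((A \ Aᶜ) ∪ B) ∩ (B ∪ C)
9 ∉ (((A \ Aᶜ) ∪ B) ∩ (B ∪ C))ᶜ since 9 ∈ (((A \ Aᶜ) ∪ B) ∩ (B ∪ C))

No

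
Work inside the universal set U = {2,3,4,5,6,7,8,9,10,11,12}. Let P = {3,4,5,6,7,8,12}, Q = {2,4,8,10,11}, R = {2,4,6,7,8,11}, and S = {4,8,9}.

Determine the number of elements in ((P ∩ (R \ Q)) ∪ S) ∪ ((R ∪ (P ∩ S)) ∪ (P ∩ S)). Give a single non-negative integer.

7

R \ Q = {6,7}
P ∩ (R \ Q) = {6,7}
(P ∩ (R \ Q)) ∪ S = {4,6,7,8,9}
P ∩ S = {4,8}
R ∪ (P ∩ S) = {2,4,6,7,8,11}
(R ∪ (P ∩ S)) ∪ (P ∩ S) = {2,4,6,7,8,11}
((P ∩ (R \ Q)) ∪ S) ∪ ((R ∪ (P ∩ S)) ∪ (P ∩ S)) = {2,4,6,7,8,9,11}
|((P ∩ (R \ Q)) ∪ S) ∪ ((R ∪ (P ∩ S)) ∪ (P ∩ S))| = 7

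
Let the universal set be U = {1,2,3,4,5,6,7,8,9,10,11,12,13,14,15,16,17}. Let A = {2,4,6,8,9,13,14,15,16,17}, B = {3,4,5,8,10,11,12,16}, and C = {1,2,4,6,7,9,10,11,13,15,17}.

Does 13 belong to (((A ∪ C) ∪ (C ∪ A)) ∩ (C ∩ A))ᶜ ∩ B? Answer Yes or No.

No

13 ∈ A and 13 ∈ C, so 13 ∈ A ∪ C
13 ∈ C and 13 ∈ A, so 13 ∈ C ∪ A
13 ∈ (A ∪ C) and 13 ∈ (C ∪ A), so 13 ∈ (A ∪ C) ∪ (C ∪ A)
13 ∈ C and 13 ∈ A, so 13 ∈ C ∩ A
13 ∈ ((A ∪ C) ∪ (C ∪ A)) and 13 ∈ (C ∩ A), so 13 ∈ ((A ∪ C) ∪ (C ∪ A)) ∩ (C ∩ A)
13 ∉ (((A ∪ C) ∪ (C ∪ A)) ∩ (C ∩ A))ᶜ since 13 ∈ (((A ∪ C) ∪ (C ∪ A)) ∩ (C ∩ A))
13 ∉ (((A ∪ C) ∪ (C ∪ A)) ∩ (C ∩ A))ᶜ and 13 ∉ B, so 13 ∉ (((A ∪ C) ∪ (C ∪ A)) ∩ (C ∩ A))ᶜ ∩ B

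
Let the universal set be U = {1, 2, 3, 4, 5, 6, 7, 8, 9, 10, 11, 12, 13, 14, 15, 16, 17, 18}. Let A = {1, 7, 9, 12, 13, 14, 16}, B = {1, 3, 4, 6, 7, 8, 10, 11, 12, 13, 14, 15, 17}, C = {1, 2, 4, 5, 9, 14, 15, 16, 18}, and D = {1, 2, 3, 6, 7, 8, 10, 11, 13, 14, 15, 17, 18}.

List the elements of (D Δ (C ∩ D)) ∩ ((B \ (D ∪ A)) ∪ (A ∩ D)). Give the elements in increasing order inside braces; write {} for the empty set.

C ∩ D = {1, 2, 14, 15, 18}
D Δ (C ∩ D) = {3, 6, 7, 8, 10, 11, 13, 17}
D ∪ A = {1, 2, 3, 6, 7, 8, 9, 10, 11, 12, 13, 14, 15, 16, 17, 18}
B \ (D ∪ A) = {4}
A ∩ D = {1, 7, 13, 14}
(B \ (D ∪ A)) ∪ (A ∩ D) = {1, 4, 7, 13, 14}
(D Δ (C ∩ D)) ∩ ((B \ (D ∪ A)) ∪ (A ∩ D)) = {7, 13}

{7, 13}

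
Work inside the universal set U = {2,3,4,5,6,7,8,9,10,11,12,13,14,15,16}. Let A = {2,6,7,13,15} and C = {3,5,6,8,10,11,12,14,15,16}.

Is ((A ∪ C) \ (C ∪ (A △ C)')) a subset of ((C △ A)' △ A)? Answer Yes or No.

A ∪ C = {2,3,5,6,7,8,10,11,12,13,14,15,16}
A △ C = {2,3,5,7,8,10,11,12,13,14,16}
(A △ C)' = {4,6,9,15}
C ∪ (A △ C)' = {3,4,5,6,8,9,10,11,12,14,15,16}
(A ∪ C) \ (C ∪ (A △ C)') = {2,7,13}
C △ A = {2,3,5,7,8,10,11,12,13,14,16}
(C △ A)' = {4,6,9,15}
(C △ A)' △ A = {2,4,7,9,13}
Every element of {2,7,13} is in {2,4,7,9,13}, so (A ∪ C) \ (C ∪ (A △ C)') ⊆ (C △ A)' △ A.

Yes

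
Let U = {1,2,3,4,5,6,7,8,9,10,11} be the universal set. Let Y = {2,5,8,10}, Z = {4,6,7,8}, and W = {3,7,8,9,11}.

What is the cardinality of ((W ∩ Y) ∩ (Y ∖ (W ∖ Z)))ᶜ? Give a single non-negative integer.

W ∩ Y = {8}
W ∖ Z = {3,9,11}
Y ∖ (W ∖ Z) = {2,5,8,10}
(W ∩ Y) ∩ (Y ∖ (W ∖ Z)) = {8}
((W ∩ Y) ∩ (Y ∖ (W ∖ Z)))ᶜ = {1,2,3,4,5,6,7,9,10,11}
|((W ∩ Y) ∩ (Y ∖ (W ∖ Z)))ᶜ| = 10

10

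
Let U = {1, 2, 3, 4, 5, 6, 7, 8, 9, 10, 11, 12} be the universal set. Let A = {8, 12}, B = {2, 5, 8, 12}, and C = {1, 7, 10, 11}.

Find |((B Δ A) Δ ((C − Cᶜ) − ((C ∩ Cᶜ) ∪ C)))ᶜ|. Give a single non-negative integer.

10

B Δ A = {2, 5}
Cᶜ = {2, 3, 4, 5, 6, 8, 9, 12}
C − Cᶜ = {1, 7, 10, 11}
C ∩ Cᶜ = {}
(C ∩ Cᶜ) ∪ C = {1, 7, 10, 11}
(C − Cᶜ) − ((C ∩ Cᶜ) ∪ C) = {}
(B Δ A) Δ ((C − Cᶜ) − ((C ∩ Cᶜ) ∪ C)) = {2, 5}
((B Δ A) Δ ((C − Cᶜ) − ((C ∩ Cᶜ) ∪ C)))ᶜ = {1, 3, 4, 6, 7, 8, 9, 10, 11, 12}
|((B Δ A) Δ ((C − Cᶜ) − ((C ∩ Cᶜ) ∪ C)))ᶜ| = 10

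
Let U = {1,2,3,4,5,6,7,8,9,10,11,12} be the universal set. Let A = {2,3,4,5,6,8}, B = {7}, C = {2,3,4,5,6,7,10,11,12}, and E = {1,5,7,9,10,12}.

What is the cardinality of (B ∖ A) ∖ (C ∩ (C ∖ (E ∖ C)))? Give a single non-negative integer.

B ∖ A = {7}
E ∖ C = {1,9}
C ∖ (E ∖ C) = {2,3,4,5,6,7,10,11,12}
C ∩ (C ∖ (E ∖ C)) = {2,3,4,5,6,7,10,11,12}
(B ∖ A) ∖ (C ∩ (C ∖ (E ∖ C))) = {}
|(B ∖ A) ∖ (C ∩ (C ∖ (E ∖ C)))| = 0

0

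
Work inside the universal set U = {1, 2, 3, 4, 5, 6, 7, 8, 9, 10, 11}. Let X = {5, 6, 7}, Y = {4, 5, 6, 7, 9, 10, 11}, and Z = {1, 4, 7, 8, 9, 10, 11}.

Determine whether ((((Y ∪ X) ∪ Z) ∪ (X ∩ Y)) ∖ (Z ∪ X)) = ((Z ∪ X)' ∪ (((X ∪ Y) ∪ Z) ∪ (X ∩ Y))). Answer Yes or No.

No

Y ∪ X = {4, 5, 6, 7, 9, 10, 11}
(Y ∪ X) ∪ Z = {1, 4, 5, 6, 7, 8, 9, 10, 11}
X ∩ Y = {5, 6, 7}
((Y ∪ X) ∪ Z) ∪ (X ∩ Y) = {1, 4, 5, 6, 7, 8, 9, 10, 11}
Z ∪ X = {1, 4, 5, 6, 7, 8, 9, 10, 11}
(((Y ∪ X) ∪ Z) ∪ (X ∩ Y)) ∖ (Z ∪ X) = {}
(Z ∪ X)' = {2, 3}
X ∪ Y = {4, 5, 6, 7, 9, 10, 11}
(X ∪ Y) ∪ Z = {1, 4, 5, 6, 7, 8, 9, 10, 11}
((X ∪ Y) ∪ Z) ∪ (X ∩ Y) = {1, 4, 5, 6, 7, 8, 9, 10, 11}
(Z ∪ X)' ∪ (((X ∪ Y) ∪ Z) ∪ (X ∩ Y)) = {1, 2, 3, 4, 5, 6, 7, 8, 9, 10, 11}
1 ∈ (Z ∪ X)' ∪ (((X ∪ Y) ∪ Z) ∪ (X ∩ Y)) but 1 ∉ (((Y ∪ X) ∪ Z) ∪ (X ∩ Y)) ∖ (Z ∪ X), so they differ.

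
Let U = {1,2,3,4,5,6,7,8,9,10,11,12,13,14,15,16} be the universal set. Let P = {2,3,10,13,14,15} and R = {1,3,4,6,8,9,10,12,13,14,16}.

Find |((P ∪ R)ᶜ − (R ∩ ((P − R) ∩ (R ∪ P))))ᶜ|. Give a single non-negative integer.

13

P ∪ R = {1,2,3,4,6,8,9,10,12,13,14,15,16}
(P ∪ R)ᶜ = {5,7,11}
P − R = {2,15}
R ∪ P = {1,2,3,4,6,8,9,10,12,13,14,15,16}
(P − R) ∩ (R ∪ P) = {2,15}
R ∩ ((P − R) ∩ (R ∪ P)) = {}
(P ∪ R)ᶜ − (R ∩ ((P − R) ∩ (R ∪ P))) = {5,7,11}
((P ∪ R)ᶜ − (R ∩ ((P − R) ∩ (R ∪ P))))ᶜ = {1,2,3,4,6,8,9,10,12,13,14,15,16}
|((P ∪ R)ᶜ − (R ∩ ((P − R) ∩ (R ∪ P))))ᶜ| = 13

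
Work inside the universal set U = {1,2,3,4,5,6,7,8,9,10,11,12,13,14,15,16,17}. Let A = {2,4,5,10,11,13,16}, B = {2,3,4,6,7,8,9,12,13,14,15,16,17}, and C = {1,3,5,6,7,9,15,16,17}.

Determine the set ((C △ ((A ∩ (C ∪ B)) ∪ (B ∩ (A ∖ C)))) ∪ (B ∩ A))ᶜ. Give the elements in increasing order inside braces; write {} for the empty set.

C ∪ B = {1,2,3,4,5,6,7,8,9,12,13,14,15,16,17}
A ∩ (C ∪ B) = {2,4,5,13,16}
A ∖ C = {2,4,10,11,13}
B ∩ (A ∖ C) = {2,4,13}
(A ∩ (C ∪ B)) ∪ (B ∩ (A ∖ C)) = {2,4,5,13,16}
C △ ((A ∩ (C ∪ B)) ∪ (B ∩ (A ∖ C))) = {1,2,3,4,6,7,9,13,15,17}
B ∩ A = {2,4,13,16}
(C △ ((A ∩ (C ∪ B)) ∪ (B ∩ (A ∖ C)))) ∪ (B ∩ A) = {1,2,3,4,6,7,9,13,15,16,17}
((C △ ((A ∩ (C ∪ B)) ∪ (B ∩ (A ∖ C)))) ∪ (B ∩ A))ᶜ = {5,8,10,11,12,14}

{5,8,10,11,12,14}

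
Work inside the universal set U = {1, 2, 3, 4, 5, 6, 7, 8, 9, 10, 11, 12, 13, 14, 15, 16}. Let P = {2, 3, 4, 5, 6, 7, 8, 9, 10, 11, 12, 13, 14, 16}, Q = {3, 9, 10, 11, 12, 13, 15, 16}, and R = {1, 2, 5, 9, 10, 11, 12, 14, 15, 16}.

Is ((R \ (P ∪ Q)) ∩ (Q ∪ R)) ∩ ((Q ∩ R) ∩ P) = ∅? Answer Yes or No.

P ∪ Q = {2, 3, 4, 5, 6, 7, 8, 9, 10, 11, 12, 13, 14, 15, 16}
R \ (P ∪ Q) = {1}
Q ∪ R = {1, 2, 3, 5, 9, 10, 11, 12, 13, 14, 15, 16}
(R \ (P ∪ Q)) ∩ (Q ∪ R) = {1}
Q ∩ R = {9, 10, 11, 12, 15, 16}
(Q ∩ R) ∩ P = {9, 10, 11, 12, 16}
{1} and {9, 10, 11, 12, 16} share no elements.

Yes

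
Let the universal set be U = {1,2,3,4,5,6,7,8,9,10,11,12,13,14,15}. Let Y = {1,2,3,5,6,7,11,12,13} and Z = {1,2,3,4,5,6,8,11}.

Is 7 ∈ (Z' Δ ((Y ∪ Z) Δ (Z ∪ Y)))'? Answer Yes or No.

7 ∉ Z, so 7 ∈ Z'
7 ∈ Y and 7 ∉ Z, so 7 ∈ Y ∪ Z
7 ∉ Z and 7 ∈ Y, so 7 ∈ Z ∪ Y
7 ∈ (Y ∪ Z) and 7 ∈ (Z ∪ Y), so 7 ∉ (Y ∪ Z) Δ (Z ∪ Y)
7 ∈ Z' and 7 ∉ ((Y ∪ Z) Δ (Z ∪ Y)), so 7 ∈ Z' Δ ((Y ∪ Z) Δ (Z ∪ Y))
7 ∉ (Z' Δ ((Y ∪ Z) Δ (Z ∪ Y)))' since 7 ∈ (Z' Δ ((Y ∪ Z) Δ (Z ∪ Y)))

No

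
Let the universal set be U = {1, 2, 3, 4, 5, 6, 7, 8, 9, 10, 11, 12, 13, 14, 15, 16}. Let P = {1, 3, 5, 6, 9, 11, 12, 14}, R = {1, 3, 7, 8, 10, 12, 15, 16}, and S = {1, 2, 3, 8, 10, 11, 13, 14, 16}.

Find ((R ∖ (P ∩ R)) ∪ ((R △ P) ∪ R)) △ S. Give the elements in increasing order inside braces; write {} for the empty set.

{2, 5, 6, 7, 9, 12, 13, 15}

P ∩ R = {1, 3, 12}
R ∖ (P ∩ R) = {7, 8, 10, 15, 16}
R △ P = {5, 6, 7, 8, 9, 10, 11, 14, 15, 16}
(R △ P) ∪ R = {1, 3, 5, 6, 7, 8, 9, 10, 11, 12, 14, 15, 16}
(R ∖ (P ∩ R)) ∪ ((R △ P) ∪ R) = {1, 3, 5, 6, 7, 8, 9, 10, 11, 12, 14, 15, 16}
((R ∖ (P ∩ R)) ∪ ((R △ P) ∪ R)) △ S = {2, 5, 6, 7, 9, 12, 13, 15}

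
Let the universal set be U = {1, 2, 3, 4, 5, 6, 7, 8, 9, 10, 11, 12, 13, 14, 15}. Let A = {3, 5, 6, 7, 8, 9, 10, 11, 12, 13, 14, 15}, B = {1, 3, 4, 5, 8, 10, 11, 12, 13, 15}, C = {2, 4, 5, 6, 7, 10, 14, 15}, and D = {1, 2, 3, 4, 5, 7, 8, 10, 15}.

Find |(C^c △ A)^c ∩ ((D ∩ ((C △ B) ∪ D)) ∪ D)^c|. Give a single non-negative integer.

C^c = {1, 3, 8, 9, 11, 12, 13}
C^c △ A = {1, 5, 6, 7, 10, 14, 15}
(C^c △ A)^c = {2, 3, 4, 8, 9, 11, 12, 13}
C △ B = {1, 2, 3, 6, 7, 8, 11, 12, 13, 14}
(C △ B) ∪ D = {1, 2, 3, 4, 5, 6, 7, 8, 10, 11, 12, 13, 14, 15}
D ∩ ((C △ B) ∪ D) = {1, 2, 3, 4, 5, 7, 8, 10, 15}
(D ∩ ((C △ B) ∪ D)) ∪ D = {1, 2, 3, 4, 5, 7, 8, 10, 15}
((D ∩ ((C △ B) ∪ D)) ∪ D)^c = {6, 9, 11, 12, 13, 14}
(C^c △ A)^c ∩ ((D ∩ ((C △ B) ∪ D)) ∪ D)^c = {9, 11, 12, 13}
|(C^c △ A)^c ∩ ((D ∩ ((C △ B) ∪ D)) ∪ D)^c| = 4

4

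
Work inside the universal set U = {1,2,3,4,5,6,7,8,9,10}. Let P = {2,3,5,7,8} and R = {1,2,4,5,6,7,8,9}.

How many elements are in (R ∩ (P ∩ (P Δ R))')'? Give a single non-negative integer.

P Δ R = {1,3,4,6,9}
P ∩ (P Δ R) = {3}
(P ∩ (P Δ R))' = {1,2,4,5,6,7,8,9,10}
R ∩ (P ∩ (P Δ R))' = {1,2,4,5,6,7,8,9}
(R ∩ (P ∩ (P Δ R))')' = {3,10}
|(R ∩ (P ∩ (P Δ R))')'| = 2

2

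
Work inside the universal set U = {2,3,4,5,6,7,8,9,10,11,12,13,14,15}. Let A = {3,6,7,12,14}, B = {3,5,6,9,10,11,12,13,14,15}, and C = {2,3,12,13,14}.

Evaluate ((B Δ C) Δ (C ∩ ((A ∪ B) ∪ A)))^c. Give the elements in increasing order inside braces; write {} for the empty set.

{4,7,8}

B Δ C = {2,5,6,9,10,11,15}
A ∪ B = {3,5,6,7,9,10,11,12,13,14,15}
(A ∪ B) ∪ A = {3,5,6,7,9,10,11,12,13,14,15}
C ∩ ((A ∪ B) ∪ A) = {3,12,13,14}
(B Δ C) Δ (C ∩ ((A ∪ B) ∪ A)) = {2,3,5,6,9,10,11,12,13,14,15}
((B Δ C) Δ (C ∩ ((A ∪ B) ∪ A)))^c = {4,7,8}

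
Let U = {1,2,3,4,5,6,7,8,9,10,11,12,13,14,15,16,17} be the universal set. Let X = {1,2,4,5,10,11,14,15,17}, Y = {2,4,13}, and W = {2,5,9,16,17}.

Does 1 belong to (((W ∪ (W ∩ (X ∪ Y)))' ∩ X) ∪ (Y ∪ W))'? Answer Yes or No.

No

1 ∈ X and 1 ∉ Y, so 1 ∈ X ∪ Y
1 ∉ W and 1 ∈ (X ∪ Y), so 1 ∉ W ∩ (X ∪ Y)
1 ∉ W and 1 ∉ (W ∩ (X ∪ Y)), so 1 ∉ W ∪ (W ∩ (X ∪ Y))
1 ∈ (W ∪ (W ∩ (X ∪ Y)))' since 1 ∉ (W ∪ (W ∩ (X ∪ Y)))
1 ∈ (W ∪ (W ∩ (X ∪ Y)))' and 1 ∈ X, so 1 ∈ (W ∪ (W ∩ (X ∪ Y)))' ∩ X
1 ∉ Y and 1 ∉ W, so 1 ∉ Y ∪ W
1 ∈ ((W ∪ (W ∩ (X ∪ Y)))' ∩ X) and 1 ∉ (Y ∪ W), so 1 ∈ ((W ∪ (W ∩ (X ∪ Y)))' ∩ X) ∪ (Y ∪ W)
1 ∉ (((W ∪ (W ∩ (X ∪ Y)))' ∩ X) ∪ (Y ∪ W))' since 1 ∈ (((W ∪ (W ∩ (X ∪ Y)))' ∩ X) ∪ (Y ∪ W))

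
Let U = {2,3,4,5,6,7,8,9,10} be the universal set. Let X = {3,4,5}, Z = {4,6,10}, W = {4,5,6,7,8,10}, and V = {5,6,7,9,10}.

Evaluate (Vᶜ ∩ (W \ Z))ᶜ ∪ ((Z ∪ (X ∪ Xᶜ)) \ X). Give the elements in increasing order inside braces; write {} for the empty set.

Vᶜ = {2,3,4,8}
W \ Z = {5,7,8}
Vᶜ ∩ (W \ Z) = {8}
(Vᶜ ∩ (W \ Z))ᶜ = {2,3,4,5,6,7,9,10}
Xᶜ = {2,6,7,8,9,10}
X ∪ Xᶜ = {2,3,4,5,6,7,8,9,10}
Z ∪ (X ∪ Xᶜ) = {2,3,4,5,6,7,8,9,10}
(Z ∪ (X ∪ Xᶜ)) \ X = {2,6,7,8,9,10}
(Vᶜ ∩ (W \ Z))ᶜ ∪ ((Z ∪ (X ∪ Xᶜ)) \ X) = {2,3,4,5,6,7,8,9,10}

{2,3,4,5,6,7,8,9,10}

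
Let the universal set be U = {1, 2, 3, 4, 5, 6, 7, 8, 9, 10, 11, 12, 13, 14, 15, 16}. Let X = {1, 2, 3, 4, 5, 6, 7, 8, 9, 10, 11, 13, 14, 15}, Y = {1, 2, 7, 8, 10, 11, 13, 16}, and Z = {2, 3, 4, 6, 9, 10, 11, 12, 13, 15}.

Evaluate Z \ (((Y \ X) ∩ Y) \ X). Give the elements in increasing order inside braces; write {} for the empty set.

Y \ X = {16}
(Y \ X) ∩ Y = {16}
((Y \ X) ∩ Y) \ X = {16}
Z \ (((Y \ X) ∩ Y) \ X) = {2, 3, 4, 6, 9, 10, 11, 12, 13, 15}

{2, 3, 4, 6, 9, 10, 11, 12, 13, 15}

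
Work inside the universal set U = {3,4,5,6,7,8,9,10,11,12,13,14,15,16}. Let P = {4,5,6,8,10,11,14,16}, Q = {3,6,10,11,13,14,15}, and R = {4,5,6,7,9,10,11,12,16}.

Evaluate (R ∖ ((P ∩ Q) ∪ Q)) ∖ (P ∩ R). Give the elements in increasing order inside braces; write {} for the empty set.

P ∩ Q = {6,10,11,14}
(P ∩ Q) ∪ Q = {3,6,10,11,13,14,15}
R ∖ ((P ∩ Q) ∪ Q) = {4,5,7,9,12,16}
P ∩ R = {4,5,6,10,11,16}
(R ∖ ((P ∩ Q) ∪ Q)) ∖ (P ∩ R) = {7,9,12}

{7,9,12}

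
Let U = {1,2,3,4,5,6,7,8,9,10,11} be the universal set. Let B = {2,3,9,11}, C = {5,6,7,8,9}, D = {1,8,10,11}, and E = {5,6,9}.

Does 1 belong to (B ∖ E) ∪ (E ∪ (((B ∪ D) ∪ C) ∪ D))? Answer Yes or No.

1 ∉ B and 1 ∉ E, so 1 ∉ B ∖ E
1 ∉ B and 1 ∈ D, so 1 ∈ B ∪ D
1 ∈ (B ∪ D) and 1 ∉ C, so 1 ∈ (B ∪ D) ∪ C
1 ∈ ((B ∪ D) ∪ C) and 1 ∈ D, so 1 ∈ ((B ∪ D) ∪ C) ∪ D
1 ∉ E and 1 ∈ (((B ∪ D) ∪ C) ∪ D), so 1 ∈ E ∪ (((B ∪ D) ∪ C) ∪ D)
1 ∉ (B ∖ E) and 1 ∈ (E ∪ (((B ∪ D) ∪ C) ∪ D)), so 1 ∈ (B ∖ E) ∪ (E ∪ (((B ∪ D) ∪ C) ∪ D))

Yes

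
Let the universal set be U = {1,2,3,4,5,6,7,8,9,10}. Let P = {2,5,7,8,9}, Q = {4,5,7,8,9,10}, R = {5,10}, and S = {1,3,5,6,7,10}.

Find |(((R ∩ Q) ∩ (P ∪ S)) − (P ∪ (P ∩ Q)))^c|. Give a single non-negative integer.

9

R ∩ Q = {5,10}
P ∪ S = {1,2,3,5,6,7,8,9,10}
(R ∩ Q) ∩ (P ∪ S) = {5,10}
P ∩ Q = {5,7,8,9}
P ∪ (P ∩ Q) = {2,5,7,8,9}
((R ∩ Q) ∩ (P ∪ S)) − (P ∪ (P ∩ Q)) = {10}
(((R ∩ Q) ∩ (P ∪ S)) − (P ∪ (P ∩ Q)))^c = {1,2,3,4,5,6,7,8,9}
|(((R ∩ Q) ∩ (P ∪ S)) − (P ∪ (P ∩ Q)))^c| = 9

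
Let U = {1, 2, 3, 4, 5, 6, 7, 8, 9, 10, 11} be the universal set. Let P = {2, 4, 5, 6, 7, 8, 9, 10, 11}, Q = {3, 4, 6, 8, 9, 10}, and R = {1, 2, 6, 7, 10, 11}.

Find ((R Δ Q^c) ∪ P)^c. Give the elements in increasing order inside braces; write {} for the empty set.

{1, 3}

Q^c = {1, 2, 5, 7, 11}
R Δ Q^c = {5, 6, 10}
(R Δ Q^c) ∪ P = {2, 4, 5, 6, 7, 8, 9, 10, 11}
((R Δ Q^c) ∪ P)^c = {1, 3}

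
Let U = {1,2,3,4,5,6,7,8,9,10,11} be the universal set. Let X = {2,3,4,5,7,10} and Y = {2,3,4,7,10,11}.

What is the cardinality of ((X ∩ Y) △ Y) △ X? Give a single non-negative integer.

7

X ∩ Y = {2,3,4,7,10}
(X ∩ Y) △ Y = {11}
((X ∩ Y) △ Y) △ X = {2,3,4,5,7,10,11}
|((X ∩ Y) △ Y) △ X| = 7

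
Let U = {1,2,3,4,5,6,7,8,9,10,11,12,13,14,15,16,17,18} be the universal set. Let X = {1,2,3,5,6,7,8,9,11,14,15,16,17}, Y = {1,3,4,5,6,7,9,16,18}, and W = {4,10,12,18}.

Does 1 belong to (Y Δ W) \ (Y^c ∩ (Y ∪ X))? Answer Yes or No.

Yes

1 ∈ Y and 1 ∉ W, so 1 ∈ Y Δ W
1 ∈ Y, so 1 ∉ Y^c
1 ∈ Y and 1 ∈ X, so 1 ∈ Y ∪ X
1 ∉ Y^c and 1 ∈ (Y ∪ X), so 1 ∉ Y^c ∩ (Y ∪ X)
1 ∈ (Y Δ W) and 1 ∉ (Y^c ∩ (Y ∪ X)), so 1 ∈ (Y Δ W) \ (Y^c ∩ (Y ∪ X))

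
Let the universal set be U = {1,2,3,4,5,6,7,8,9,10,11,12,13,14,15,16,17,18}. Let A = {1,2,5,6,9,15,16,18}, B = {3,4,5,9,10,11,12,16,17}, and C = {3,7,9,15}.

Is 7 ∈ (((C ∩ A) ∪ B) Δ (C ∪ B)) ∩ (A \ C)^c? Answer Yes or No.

7 ∈ C and 7 ∉ A, so 7 ∉ C ∩ A
7 ∉ (C ∩ A) and 7 ∉ B, so 7 ∉ (C ∩ A) ∪ B
7 ∈ C and 7 ∉ B, so 7 ∈ C ∪ B
7 ∉ ((C ∩ A) ∪ B) and 7 ∈ (C ∪ B), so 7 ∈ ((C ∩ A) ∪ B) Δ (C ∪ B)
7 ∉ A and 7 ∈ C, so 7 ∉ A \ C
7 ∈ (A \ C)^c since 7 ∉ (A \ C)
7 ∈ (((C ∩ A) ∪ B) Δ (C ∪ B)) and 7 ∈ (A \ C)^c, so 7 ∈ (((C ∩ A) ∪ B) Δ (C ∪ B)) ∩ (A \ C)^c

Yes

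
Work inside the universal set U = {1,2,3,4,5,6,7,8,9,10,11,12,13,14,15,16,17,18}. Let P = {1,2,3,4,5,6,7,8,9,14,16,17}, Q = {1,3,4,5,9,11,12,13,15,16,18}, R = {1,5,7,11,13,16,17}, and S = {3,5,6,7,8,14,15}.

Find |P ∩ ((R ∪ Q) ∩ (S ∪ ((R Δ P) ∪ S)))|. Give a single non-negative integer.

R ∪ Q = {1,3,4,5,7,9,11,12,13,15,16,17,18}
R Δ P = {2,3,4,6,8,9,11,13,14}
(R Δ P) ∪ S = {2,3,4,5,6,7,8,9,11,13,14,15}
S ∪ ((R Δ P) ∪ S) = {2,3,4,5,6,7,8,9,11,13,14,15}
(R ∪ Q) ∩ (S ∪ ((R Δ P) ∪ S)) = {3,4,5,7,9,11,13,15}
P ∩ ((R ∪ Q) ∩ (S ∪ ((R Δ P) ∪ S))) = {3,4,5,7,9}
|P ∩ ((R ∪ Q) ∩ (S ∪ ((R Δ P) ∪ S)))| = 5

5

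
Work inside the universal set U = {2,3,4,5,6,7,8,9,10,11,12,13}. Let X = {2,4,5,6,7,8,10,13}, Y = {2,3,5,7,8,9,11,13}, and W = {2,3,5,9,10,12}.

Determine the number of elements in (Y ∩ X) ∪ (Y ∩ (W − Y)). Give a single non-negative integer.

Y ∩ X = {2,5,7,8,13}
W − Y = {10,12}
Y ∩ (W − Y) = {}
(Y ∩ X) ∪ (Y ∩ (W − Y)) = {2,5,7,8,13}
|(Y ∩ X) ∪ (Y ∩ (W − Y))| = 5

5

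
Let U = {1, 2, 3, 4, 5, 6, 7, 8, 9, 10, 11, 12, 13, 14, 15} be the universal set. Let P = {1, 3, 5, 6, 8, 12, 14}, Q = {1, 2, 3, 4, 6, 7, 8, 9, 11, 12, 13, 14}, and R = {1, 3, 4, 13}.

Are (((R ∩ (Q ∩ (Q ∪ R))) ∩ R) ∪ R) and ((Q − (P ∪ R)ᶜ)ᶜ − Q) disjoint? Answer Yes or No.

Yes

Q ∪ R = {1, 2, 3, 4, 6, 7, 8, 9, 11, 12, 13, 14}
Q ∩ (Q ∪ R) = {1, 2, 3, 4, 6, 7, 8, 9, 11, 12, 13, 14}
R ∩ (Q ∩ (Q ∪ R)) = {1, 3, 4, 13}
(R ∩ (Q ∩ (Q ∪ R))) ∩ R = {1, 3, 4, 13}
((R ∩ (Q ∩ (Q ∪ R))) ∩ R) ∪ R = {1, 3, 4, 13}
P ∪ R = {1, 3, 4, 5, 6, 8, 12, 13, 14}
(P ∪ R)ᶜ = {2, 7, 9, 10, 11, 15}
Q − (P ∪ R)ᶜ = {1, 3, 4, 6, 8, 12, 13, 14}
(Q − (P ∪ R)ᶜ)ᶜ = {2, 5, 7, 9, 10, 11, 15}
(Q − (P ∪ R)ᶜ)ᶜ − Q = {5, 10, 15}
{1, 3, 4, 13} and {5, 10, 15} share no elements.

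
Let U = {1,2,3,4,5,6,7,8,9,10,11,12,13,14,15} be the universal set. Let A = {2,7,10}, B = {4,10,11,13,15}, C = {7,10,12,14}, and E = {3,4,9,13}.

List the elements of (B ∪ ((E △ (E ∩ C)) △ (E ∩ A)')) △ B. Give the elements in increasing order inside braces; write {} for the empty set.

{1,2,5,6,7,8,12,14}

E ∩ C = {}
E △ (E ∩ C) = {3,4,9,13}
E ∩ A = {}
(E ∩ A)' = {1,2,3,4,5,6,7,8,9,10,11,12,13,14,15}
(E △ (E ∩ C)) △ (E ∩ A)' = {1,2,5,6,7,8,10,11,12,14,15}
B ∪ ((E △ (E ∩ C)) △ (E ∩ A)') = {1,2,4,5,6,7,8,10,11,12,13,14,15}
(B ∪ ((E △ (E ∩ C)) △ (E ∩ A)')) △ B = {1,2,5,6,7,8,12,14}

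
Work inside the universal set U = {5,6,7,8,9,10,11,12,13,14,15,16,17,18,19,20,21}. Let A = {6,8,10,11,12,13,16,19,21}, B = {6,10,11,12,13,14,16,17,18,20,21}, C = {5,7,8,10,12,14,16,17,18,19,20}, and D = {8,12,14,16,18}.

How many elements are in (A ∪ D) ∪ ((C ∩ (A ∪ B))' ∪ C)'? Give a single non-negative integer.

11

A ∪ D = {6,8,10,11,12,13,14,16,18,19,21}
A ∪ B = {6,8,10,11,12,13,14,16,17,18,19,20,21}
C ∩ (A ∪ B) = {8,10,12,14,16,17,18,19,20}
(C ∩ (A ∪ B))' = {5,6,7,9,11,13,15,21}
(C ∩ (A ∪ B))' ∪ C = {5,6,7,8,9,10,11,12,13,14,15,16,17,18,19,20,21}
((C ∩ (A ∪ B))' ∪ C)' = {}
(A ∪ D) ∪ ((C ∩ (A ∪ B))' ∪ C)' = {6,8,10,11,12,13,14,16,18,19,21}
|(A ∪ D) ∪ ((C ∩ (A ∪ B))' ∪ C)'| = 11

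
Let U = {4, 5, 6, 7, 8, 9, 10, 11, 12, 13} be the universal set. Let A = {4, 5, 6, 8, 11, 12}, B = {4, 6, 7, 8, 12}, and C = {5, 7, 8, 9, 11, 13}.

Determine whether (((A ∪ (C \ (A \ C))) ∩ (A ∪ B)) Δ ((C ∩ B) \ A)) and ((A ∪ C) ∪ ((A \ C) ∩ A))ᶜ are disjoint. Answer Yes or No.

A \ C = {4, 6, 12}
C \ (A \ C) = {5, 7, 8, 9, 11, 13}
A ∪ (C \ (A \ C)) = {4, 5, 6, 7, 8, 9, 11, 12, 13}
A ∪ B = {4, 5, 6, 7, 8, 11, 12}
(A ∪ (C \ (A \ C))) ∩ (A ∪ B) = {4, 5, 6, 7, 8, 11, 12}
C ∩ B = {7, 8}
(C ∩ B) \ A = {7}
((A ∪ (C \ (A \ C))) ∩ (A ∪ B)) Δ ((C ∩ B) \ A) = {4, 5, 6, 8, 11, 12}
A ∪ C = {4, 5, 6, 7, 8, 9, 11, 12, 13}
(A \ C) ∩ A = {4, 6, 12}
(A ∪ C) ∪ ((A \ C) ∩ A) = {4, 5, 6, 7, 8, 9, 11, 12, 13}
((A ∪ C) ∪ ((A \ C) ∩ A))ᶜ = {10}
{4, 5, 6, 8, 11, 12} and {10} share no elements.

Yes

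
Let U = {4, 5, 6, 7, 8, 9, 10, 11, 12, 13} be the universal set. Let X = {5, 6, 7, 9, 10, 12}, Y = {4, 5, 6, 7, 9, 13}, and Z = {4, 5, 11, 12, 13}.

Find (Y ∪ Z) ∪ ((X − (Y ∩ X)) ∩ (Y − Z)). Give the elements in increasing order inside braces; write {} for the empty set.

Y ∪ Z = {4, 5, 6, 7, 9, 11, 12, 13}
Y ∩ X = {5, 6, 7, 9}
X − (Y ∩ X) = {10, 12}
Y − Z = {6, 7, 9}
(X − (Y ∩ X)) ∩ (Y − Z) = {}
(Y ∪ Z) ∪ ((X − (Y ∩ X)) ∩ (Y − Z)) = {4, 5, 6, 7, 9, 11, 12, 13}

{4, 5, 6, 7, 9, 11, 12, 13}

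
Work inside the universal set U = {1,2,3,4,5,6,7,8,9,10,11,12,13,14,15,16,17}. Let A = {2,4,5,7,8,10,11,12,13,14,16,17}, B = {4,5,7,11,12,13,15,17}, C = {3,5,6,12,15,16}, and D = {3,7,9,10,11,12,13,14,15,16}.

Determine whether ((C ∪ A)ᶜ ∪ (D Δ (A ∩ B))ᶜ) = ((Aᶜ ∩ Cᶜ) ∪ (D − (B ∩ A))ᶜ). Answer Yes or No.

No

C ∪ A = {2,3,4,5,6,7,8,10,11,12,13,14,15,16,17}
(C ∪ A)ᶜ = {1,9}
A ∩ B = {4,5,7,11,12,13,17}
D Δ (A ∩ B) = {3,4,5,9,10,14,15,16,17}
(D Δ (A ∩ B))ᶜ = {1,2,6,7,8,11,12,13}
(C ∪ A)ᶜ ∪ (D Δ (A ∩ B))ᶜ = {1,2,6,7,8,9,11,12,13}
Aᶜ = {1,3,6,9,15}
Cᶜ = {1,2,4,7,8,9,10,11,13,14,17}
Aᶜ ∩ Cᶜ = {1,9}
B ∩ A = {4,5,7,11,12,13,17}
D − (B ∩ A) = {3,9,10,14,15,16}
(D − (B ∩ A))ᶜ = {1,2,4,5,6,7,8,11,12,13,17}
(Aᶜ ∩ Cᶜ) ∪ (D − (B ∩ A))ᶜ = {1,2,4,5,6,7,8,9,11,12,13,17}
4 ∈ (Aᶜ ∩ Cᶜ) ∪ (D − (B ∩ A))ᶜ but 4 ∉ (C ∪ A)ᶜ ∪ (D Δ (A ∩ B))ᶜ, so they differ.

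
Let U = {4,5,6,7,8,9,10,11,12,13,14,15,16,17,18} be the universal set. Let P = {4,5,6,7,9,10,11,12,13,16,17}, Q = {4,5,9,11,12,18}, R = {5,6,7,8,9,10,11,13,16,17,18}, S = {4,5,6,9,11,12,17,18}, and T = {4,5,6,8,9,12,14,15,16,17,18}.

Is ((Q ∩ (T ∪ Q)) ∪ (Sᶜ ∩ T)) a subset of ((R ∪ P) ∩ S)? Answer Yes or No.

No

T ∪ Q = {4,5,6,8,9,11,12,14,15,16,17,18}
Q ∩ (T ∪ Q) = {4,5,9,11,12,18}
Sᶜ = {7,8,10,13,14,15,16}
Sᶜ ∩ T = {8,14,15,16}
(Q ∩ (T ∪ Q)) ∪ (Sᶜ ∩ T) = {4,5,8,9,11,12,14,15,16,18}
R ∪ P = {4,5,6,7,8,9,10,11,12,13,16,17,18}
(R ∪ P) ∩ S = {4,5,6,9,11,12,17,18}
8 ∈ (Q ∩ (T ∪ Q)) ∪ (Sᶜ ∩ T) but 8 ∉ (R ∪ P) ∩ S, so the inclusion fails.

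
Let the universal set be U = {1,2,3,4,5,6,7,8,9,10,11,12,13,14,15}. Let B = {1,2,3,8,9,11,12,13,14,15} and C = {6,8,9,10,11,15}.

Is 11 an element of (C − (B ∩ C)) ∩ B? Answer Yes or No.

No

11 ∈ B and 11 ∈ C, so 11 ∈ B ∩ C
11 ∈ C and 11 ∈ (B ∩ C), so 11 ∉ C − (B ∩ C)
11 ∉ (C − (B ∩ C)) and 11 ∈ B, so 11 ∉ (C − (B ∩ C)) ∩ B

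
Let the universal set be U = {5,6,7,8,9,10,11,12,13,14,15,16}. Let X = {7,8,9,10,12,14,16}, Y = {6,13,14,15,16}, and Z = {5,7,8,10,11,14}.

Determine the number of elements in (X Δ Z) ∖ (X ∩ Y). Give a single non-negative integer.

4

X Δ Z = {5,9,11,12,16}
X ∩ Y = {14,16}
(X Δ Z) ∖ (X ∩ Y) = {5,9,11,12}
|(X Δ Z) ∖ (X ∩ Y)| = 4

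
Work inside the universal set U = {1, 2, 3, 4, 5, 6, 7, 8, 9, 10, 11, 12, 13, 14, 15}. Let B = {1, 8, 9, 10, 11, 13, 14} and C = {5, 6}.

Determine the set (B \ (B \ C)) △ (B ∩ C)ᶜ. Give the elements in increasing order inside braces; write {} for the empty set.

{1, 2, 3, 4, 5, 6, 7, 8, 9, 10, 11, 12, 13, 14, 15}

B \ C = {1, 8, 9, 10, 11, 13, 14}
B \ (B \ C) = {}
B ∩ C = {}
(B ∩ C)ᶜ = {1, 2, 3, 4, 5, 6, 7, 8, 9, 10, 11, 12, 13, 14, 15}
(B \ (B \ C)) △ (B ∩ C)ᶜ = {1, 2, 3, 4, 5, 6, 7, 8, 9, 10, 11, 12, 13, 14, 15}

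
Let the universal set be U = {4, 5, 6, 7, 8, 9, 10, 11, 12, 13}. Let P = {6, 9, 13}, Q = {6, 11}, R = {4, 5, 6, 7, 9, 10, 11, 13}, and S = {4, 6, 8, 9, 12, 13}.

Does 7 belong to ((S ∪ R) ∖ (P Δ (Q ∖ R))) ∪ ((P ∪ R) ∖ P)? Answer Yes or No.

Yes

7 ∉ S and 7 ∈ R, so 7 ∈ S ∪ R
7 ∉ Q and 7 ∈ R, so 7 ∉ Q ∖ R
7 ∉ P and 7 ∉ (Q ∖ R), so 7 ∉ P Δ (Q ∖ R)
7 ∈ (S ∪ R) and 7 ∉ (P Δ (Q ∖ R)), so 7 ∈ (S ∪ R) ∖ (P Δ (Q ∖ R))
7 ∉ P and 7 ∈ R, so 7 ∈ P ∪ R
7 ∈ (P ∪ R) and 7 ∉ P, so 7 ∈ (P ∪ R) ∖ P
7 ∈ ((S ∪ R) ∖ (P Δ (Q ∖ R))) and 7 ∈ ((P ∪ R) ∖ P), so 7 ∈ ((S ∪ R) ∖ (P Δ (Q ∖ R))) ∪ ((P ∪ R) ∖ P)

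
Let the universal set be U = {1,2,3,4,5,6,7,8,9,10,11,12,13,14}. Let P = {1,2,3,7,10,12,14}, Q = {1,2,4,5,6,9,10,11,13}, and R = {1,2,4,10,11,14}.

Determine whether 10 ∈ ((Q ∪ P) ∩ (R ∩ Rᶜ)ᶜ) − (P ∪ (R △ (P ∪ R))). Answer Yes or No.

10 ∈ Q and 10 ∈ P, so 10 ∈ Q ∪ P
10 ∈ R, so 10 ∉ Rᶜ
10 ∈ R and 10 ∉ Rᶜ, so 10 ∉ R ∩ Rᶜ
10 ∈ (R ∩ Rᶜ)ᶜ since 10 ∉ (R ∩ Rᶜ)
10 ∈ (Q ∪ P) and 10 ∈ (R ∩ Rᶜ)ᶜ, so 10 ∈ (Q ∪ P) ∩ (R ∩ Rᶜ)ᶜ
10 ∈ P and 10 ∈ R, so 10 ∈ P ∪ R
10 ∈ R and 10 ∈ (P ∪ R), so 10 ∉ R △ (P ∪ R)
10 ∈ P and 10 ∉ (R △ (P ∪ R)), so 10 ∈ P ∪ (R △ (P ∪ R))
10 ∈ ((Q ∪ P) ∩ (R ∩ Rᶜ)ᶜ) and 10 ∈ (P ∪ (R △ (P ∪ R))), so 10 ∉ ((Q ∪ P) ∩ (R ∩ Rᶜ)ᶜ) − (P ∪ (R △ (P ∪ R)))

No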